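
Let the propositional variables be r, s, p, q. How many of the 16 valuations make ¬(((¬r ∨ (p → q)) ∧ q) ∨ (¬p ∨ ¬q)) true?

Initial set: {¬(((¬r ∨ (p → q)) ∧ q) ∨ (¬p ∨ ¬q))}.
¬(((¬r ∨ (p → q)) ∧ q) ∨ (¬p ∨ ¬q)): α-rule — add ¬((¬r ∨ (p → q)) ∧ q), ¬(¬p ∨ ¬q).
¬(¬p ∨ ¬q): α-rule — add ¬¬p, ¬¬q.
¬((¬r ∨ (p → q)) ∧ q): β-rule — branch into ¬(¬r ∨ (p → q))  //  ¬q.
  branch 1 (add ¬(¬r ∨ (p → q))):
    ¬(¬r ∨ (p → q)): α-rule — add ¬¬r, ¬(p → q).
    ¬(p → q): α-rule — add p, ¬q.
    × closes — contains both q and ¬q.
  branch 2 (add ¬q):
    × closes — contains both q and ¬q.
All 2 branches close.
No open branches: the formula has 0 satisfying assignments.

0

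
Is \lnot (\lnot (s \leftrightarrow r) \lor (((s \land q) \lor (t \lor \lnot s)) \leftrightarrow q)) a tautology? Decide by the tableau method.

Not valid

Assume the negation and expand:
Initial set: {F \lnot (\lnot (s \leftrightarrow r) \lor (((s \land q) \lor (t \lor \lnot s)) \leftrightarrow q))}.
F \lnot (\lnot (s \leftrightarrow r) \lor (((s \land q) \lor (t \lor \lnot s)) \leftrightarrow q)): β-rule — branch into T \lnot (s \leftrightarrow r)  //  T (((s \land q) \lor (t \lor \lnot s)) \leftrightarrow q).
  branch 1 (add T \lnot (s \leftrightarrow r)):
    T \lnot (s \leftrightarrow r): β-rule — branch into T s, F r  //  F s, T r.
      branch 1.1 (add T s, F r):
        ○ open, literals {r=0, s=1}.
      branch 1.2 (add F s, T r):
        ○ open, literals {r=1, s=0}.
  branch 2 (add T (((s \land q) \lor (t \lor \lnot s)) \leftrightarrow q)):
    T (((s \land q) \lor (t \lor \lnot s)) \leftrightarrow q): β-rule — branch into T ((s \land q) \lor (t \lor \lnot s)), T q  //  F ((s \land q) \lor (t \lor \lnot s)), F q.
      branch 2.1 (add T ((s \land q) \lor (t \lor \lnot s)), T q):
        T ((s \land q) \lor (t \lor \lnot s)): β-rule — branch into T (s \land q)  //  T (t \lor \lnot s).
          branch 2.1.1 (add T (s \land q)):
            T (s \land q): α-rule — add T s, T q.
            ○ open, literals {q=1, s=1}.
          branch 2.1.2 (add T (t \lor \lnot s)):
            T (t \lor \lnot s): β-rule — branch into T t  //  T \lnot s.
              branch 2.1.2.1 (add T t):
                ○ open, literals {q=1, t=1}.
              branch 2.1.2.2 (add T \lnot s):
                ○ open, literals {q=1, s=0}.
      branch 2.2 (add F ((s \land q) \lor (t \lor \lnot s)), F q):
        F ((s \land q) \lor (t \lor \lnot s)): α-rule — add F (s \land q), F (t \lor \lnot s).
        F (t \lor \lnot s): α-rule — add F t, F \lnot s.
        F (s \land q): β-rule — branch into F s  //  F q.
          branch 2.2.1 (add F s):
            × closes — contains both s and \lnot s.
          branch 2.2.2 (add F q):
            ○ open, literals {q=0, s=1, t=0}.
1 branch closed, 6 open.
An open branch gives a countermodel: r=0, s=1 (unmentioned atoms arbitrary); under it the original formula is false.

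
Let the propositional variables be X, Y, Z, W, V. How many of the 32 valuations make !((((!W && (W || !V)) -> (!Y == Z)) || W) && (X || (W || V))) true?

Initial set: {!((((!W && (W || !V)) -> (!Y == Z)) || W) && (X || (W || V)))}.
!((((!W && (W || !V)) -> (!Y == Z)) || W) && (X || (W || V))): β-rule — branch into !(((!W && (W || !V)) -> (!Y == Z)) || W)  //  !(X || (W || V)).
  branch 1 (add !(((!W && (W || !V)) -> (!Y == Z)) || W)):
    !(((!W && (W || !V)) -> (!Y == Z)) || W): α-rule — add !((!W && (W || !V)) -> (!Y == Z)), !W.
    !((!W && (W || !V)) -> (!Y == Z)): α-rule — add (!W && (W || !V)), !(!Y == Z).
    (!W && (W || !V)): α-rule — add !W, (W || !V).
    !(!Y == Z): β-rule — branch into !Y, !Z  //  !!Y, Z.
      branch 1.1 (add !Y, !Z):
        (W || !V): β-rule — branch into W  //  !V.
          branch 1.1.1 (add W):
            × closes — contains both W and !W.
          branch 1.1.2 (add !V):
            ○ open, literals {V=F, W=F, Y=F, Z=F}.
      branch 1.2 (add !!Y, Z):
        (W || !V): β-rule — branch into W  //  !V.
          branch 1.2.1 (add W):
            × closes — contains both W and !W.
          branch 1.2.2 (add !V):
            ○ open, literals {V=F, W=F, Y=T, Z=T}.
  branch 2 (add !(X || (W || V))):
    !(X || (W || V)): α-rule — add !X, !(W || V).
    !(W || V): α-rule — add !W, !V.
    ○ open, literals {V=F, W=F, X=F}.
2 branches closed, 3 open.
Each open branch fixes some atoms; the unmentioned ones are free. Counting distinct full assignments: branch {V=F, W=F, Y=F, Z=F} (X) contributes 2 new; branch {V=F, W=F, Y=T, Z=T} (X) contributes 2 new; branch {V=F, W=F, X=F} (Y, Z) contributes 2 new. Total: 6.

6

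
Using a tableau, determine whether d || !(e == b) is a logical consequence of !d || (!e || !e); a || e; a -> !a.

Initial set: {T (!d || (!e || !e)); T (a || e); T (a -> !a); F (d || !(e == b))}.
F (d || !(e == b)): α-rule — add F d, F !(e == b).
T (!d || (!e || !e)): β-rule — branch into T !d  //  T (!e || !e).
  branch 1 (add T !d):
    T (a || e): β-rule — branch into T a  //  T e.
      branch 1.1 (add T a):
        T (a -> !a): β-rule — branch into F a  //  T !a.
          branch 1.1.1 (add F a):
            × closes — contains both a and !a.
          branch 1.1.2 (add T !a):
            × closes — contains both a and !a.
      branch 1.2 (add T e):
        T (a -> !a): β-rule — branch into F a  //  T !a.
          branch 1.2.1 (add F a):
            F !(e == b): β-rule — branch into T e, T b  //  F e, F b.
              branch 1.2.1.1 (add T e, T b):
                ○ open, literals {a=F, b=T, d=F, e=T}.
              branch 1.2.1.2 (add F e, F b):
                × closes — contains both e and !e.
          branch 1.2.2 (add T !a):
            F !(e == b): β-rule — branch into T e, T b  //  F e, F b.
              branch 1.2.2.1 (add T e, T b):
                ○ open, literals {a=F, b=T, d=F, e=T}.
              branch 1.2.2.2 (add F e, F b):
                × closes — contains both e and !e.
  branch 2 (add T (!e || !e)):
    T (a || e): β-rule — branch into T a  //  T e.
      branch 2.1 (add T a):
        T (a -> !a): β-rule — branch into F a  //  T !a.
          branch 2.1.1 (add F a):
            × closes — contains both a and !a.
          branch 2.1.2 (add T !a):
            × closes — contains both a and !a.
      branch 2.2 (add T e):
        T (a -> !a): β-rule — branch into F a  //  T !a.
          branch 2.2.1 (add F a):
            F !(e == b): β-rule — branch into T e, T b  //  F e, F b.
              branch 2.2.1.1 (add T e, T b):
                T (!e || !e): β-rule — branch into T !e  //  T !e.
                  branch 2.2.1.1.1 (add T !e):
                    × closes — contains both e and !e.
                  branch 2.2.1.1.2 (add T !e):
                    × closes — contains both e and !e.
              branch 2.2.1.2 (add F e, F b):
                × closes — contains both e and !e.
          branch 2.2.2 (add T !a):
            F !(e == b): β-rule — branch into T e, T b  //  F e, F b.
              branch 2.2.2.1 (add T e, T b):
                T (!e || !e): β-rule — branch into T !e  //  T !e.
                  branch 2.2.2.1.1 (add T !e):
                    × closes — contains both e and !e.
                  branch 2.2.2.1.2 (add T !e):
                    × closes — contains both e and !e.
              branch 2.2.2.2 (add F e, F b):
                × closes — contains both e and !e.
12 branches closed, 2 open.
An open branch gives a countermodel: a=F, b=T, d=F, e=T (unmentioned atoms arbitrary); the premises hold there but the conclusion fails.

No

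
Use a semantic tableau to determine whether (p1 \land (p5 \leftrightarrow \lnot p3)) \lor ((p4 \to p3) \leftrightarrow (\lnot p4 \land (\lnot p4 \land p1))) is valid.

Assume the negation and expand:
Initial set: {F ((p1 \land (p5 \leftrightarrow \lnot p3)) \lor ((p4 \to p3) \leftrightarrow (\lnot p4 \land (\lnot p4 \land p1))))}.
F ((p1 \land (p5 \leftrightarrow \lnot p3)) \lor ((p4 \to p3) \leftrightarrow (\lnot p4 \land (\lnot p4 \land p1)))): α-rule — add F (p1 \land (p5 \leftrightarrow \lnot p3)), F ((p4 \to p3) \leftrightarrow (\lnot p4 \land (\lnot p4 \land p1))).
F (p1 \land (p5 \leftrightarrow \lnot p3)): β-rule — branch into F p1  //  F (p5 \leftrightarrow \lnot p3).
  branch 1 (add F p1):
    F ((p4 \to p3) \leftrightarrow (\lnot p4 \land (\lnot p4 \land p1))): β-rule — branch into T (p4 \to p3), F (\lnot p4 \land (\lnot p4 \land p1))  //  F (p4 \to p3), T (\lnot p4 \land (\lnot p4 \land p1)).
      branch 1.1 (add T (p4 \to p3), F (\lnot p4 \land (\lnot p4 \land p1))):
        T (p4 \to p3): β-rule — branch into F p4  //  T p3.
          branch 1.1.1 (add F p4):
            F (\lnot p4 \land (\lnot p4 \land p1)): β-rule — branch into F \lnot p4  //  F (\lnot p4 \land p1).
              branch 1.1.1.1 (add F \lnot p4):
                × closes — contains both p4 and \lnot p4.
              branch 1.1.1.2 (add F (\lnot p4 \land p1)):
                F (\lnot p4 \land p1): β-rule — branch into F \lnot p4  //  F p1.
                  branch 1.1.1.2.1 (add F \lnot p4):
                    × closes — contains both p4 and \lnot p4.
                  branch 1.1.1.2.2 (add F p1):
                    ○ open, literals {p1=F, p4=F}.
          branch 1.1.2 (add T p3):
            F (\lnot p4 \land (\lnot p4 \land p1)): β-rule — branch into F \lnot p4  //  F (\lnot p4 \land p1).
              branch 1.1.2.1 (add F \lnot p4):
                ○ open, literals {p1=F, p3=T, p4=T}.
              branch 1.1.2.2 (add F (\lnot p4 \land p1)):
                F (\lnot p4 \land p1): β-rule — branch into F \lnot p4  //  F p1.
                  branch 1.1.2.2.1 (add F \lnot p4):
                    ○ open, literals {p1=F, p3=T, p4=T}.
                  branch 1.1.2.2.2 (add F p1):
                    ○ open, literals {p1=F, p3=T}.
      branch 1.2 (add F (p4 \to p3), T (\lnot p4 \land (\lnot p4 \land p1))):
        F (p4 \to p3): α-rule — add T p4, F p3.
        T (\lnot p4 \land (\lnot p4 \land p1)): α-rule — add T \lnot p4, T (\lnot p4 \land p1).
        × closes — contains both p4 and \lnot p4.
  branch 2 (add F (p5 \leftrightarrow \lnot p3)):
    F ((p4 \to p3) \leftrightarrow (\lnot p4 \land (\lnot p4 \land p1))): β-rule — branch into T (p4 \to p3), F (\lnot p4 \land (\lnot p4 \land p1))  //  F (p4 \to p3), T (\lnot p4 \land (\lnot p4 \land p1)).
      branch 2.1 (add T (p4 \to p3), F (\lnot p4 \land (\lnot p4 \land p1))):
        F (p5 \leftrightarrow \lnot p3): β-rule — branch into T p5, F \lnot p3  //  F p5, T \lnot p3.
          branch 2.1.1 (add T p5, F \lnot p3):
            T (p4 \to p3): β-rule — branch into F p4  //  T p3.
              branch 2.1.1.1 (add F p4):
                F (\lnot p4 \land (\lnot p4 \land p1)): β-rule — branch into F \lnot p4  //  F (\lnot p4 \land p1).
                  branch 2.1.1.1.1 (add F \lnot p4):
                    × closes — contains both p4 and \lnot p4.
                  branch 2.1.1.1.2 (add F (\lnot p4 \land p1)):
                    F (\lnot p4 \land p1): β-rule — branch into F \lnot p4  //  F p1.
                      branch 2.1.1.1.2.1 (add F \lnot p4):
                        × closes — contains both p4 and \lnot p4.
                      branch 2.1.1.1.2.2 (add F p1):
                        ○ open, literals {p1=F, p3=T, p4=F, p5=T}.
              branch 2.1.1.2 (add T p3):
                F (\lnot p4 \land (\lnot p4 \land p1)): β-rule — branch into F \lnot p4  //  F (\lnot p4 \land p1).
                  branch 2.1.1.2.1 (add F \lnot p4):
                    ○ open, literals {p3=T, p4=T, p5=T}.
                  branch 2.1.1.2.2 (add F (\lnot p4 \land p1)):
                    F (\lnot p4 \land p1): β-rule — branch into F \lnot p4  //  F p1.
                      branch 2.1.1.2.2.1 (add F \lnot p4):
                        ○ open, literals {p3=T, p4=T, p5=T}.
                      branch 2.1.1.2.2.2 (add F p1):
                        ○ open, literals {p1=F, p3=T, p5=T}.
          branch 2.1.2 (add F p5, T \lnot p3):
            T (p4 \to p3): β-rule — branch into F p4  //  T p3.
              branch 2.1.2.1 (add F p4):
                F (\lnot p4 \land (\lnot p4 \land p1)): β-rule — branch into F \lnot p4  //  F (\lnot p4 \land p1).
                  branch 2.1.2.1.1 (add F \lnot p4):
                    × closes — contains both p4 and \lnot p4.
                  branch 2.1.2.1.2 (add F (\lnot p4 \land p1)):
                    F (\lnot p4 \land p1): β-rule — branch into F \lnot p4  //  F p1.
                      branch 2.1.2.1.2.1 (add F \lnot p4):
                        × closes — contains both p4 and \lnot p4.
                      branch 2.1.2.1.2.2 (add F p1):
                        ○ open, literals {p1=F, p3=F, p4=F, p5=F}.
              branch 2.1.2.2 (add T p3):
                × closes — contains both p3 and \lnot p3.
      branch 2.2 (add F (p4 \to p3), T (\lnot p4 \land (\lnot p4 \land p1))):
        F (p4 \to p3): α-rule — add T p4, F p3.
        T (\lnot p4 \land (\lnot p4 \land p1)): α-rule — add T \lnot p4, T (\lnot p4 \land p1).
        × closes — contains both p4 and \lnot p4.
9 branches closed, 9 open.
An open branch gives a countermodel: p1=F, p4=F (unmentioned atoms arbitrary); under it the original formula is false.

Not valid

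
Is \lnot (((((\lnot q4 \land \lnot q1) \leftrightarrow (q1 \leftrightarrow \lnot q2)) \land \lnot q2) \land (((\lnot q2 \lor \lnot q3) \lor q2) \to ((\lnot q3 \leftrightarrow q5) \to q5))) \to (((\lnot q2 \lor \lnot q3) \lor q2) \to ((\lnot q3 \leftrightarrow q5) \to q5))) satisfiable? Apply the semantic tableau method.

Unsatisfiable

Initial set: {\lnot (((((\lnot q4 \land \lnot q1) \leftrightarrow (q1 \leftrightarrow \lnot q2)) \land \lnot q2) \land (((\lnot q2 \lor \lnot q3) \lor q2) \to ((\lnot q3 \leftrightarrow q5) \to q5))) \to (((\lnot q2 \lor \lnot q3) \lor q2) \to ((\lnot q3 \leftrightarrow q5) \to q5)))}.
\lnot (((((\lnot q4 \land \lnot q1) \leftrightarrow (q1 \leftrightarrow \lnot q2)) \land \lnot q2) \land (((\lnot q2 \lor \lnot q3) \lor q2) \to ((\lnot q3 \leftrightarrow q5) \to q5))) \to (((\lnot q2 \lor \lnot q3) \lor q2) \to ((\lnot q3 \leftrightarrow q5) \to q5))): α-rule — add ((((\lnot q4 \land \lnot q1) \leftrightarrow (q1 \leftrightarrow \lnot q2)) \land \lnot q2) \land (((\lnot q2 \lor \lnot q3) \lor q2) \to ((\lnot q3 \leftrightarrow q5) \to q5))), \lnot (((\lnot q2 \lor \lnot q3) \lor q2) \to ((\lnot q3 \leftrightarrow q5) \to q5)).
((((\lnot q4 \land \lnot q1) \leftrightarrow (q1 \leftrightarrow \lnot q2)) \land \lnot q2) \land (((\lnot q2 \lor \lnot q3) \lor q2) \to ((\lnot q3 \leftrightarrow q5) \to q5))): α-rule — add (((\lnot q4 \land \lnot q1) \leftrightarrow (q1 \leftrightarrow \lnot q2)) \land \lnot q2), (((\lnot q2 \lor \lnot q3) \lor q2) \to ((\lnot q3 \leftrightarrow q5) \to q5)).
\lnot (((\lnot q2 \lor \lnot q3) \lor q2) \to ((\lnot q3 \leftrightarrow q5) \to q5)): α-rule — add ((\lnot q2 \lor \lnot q3) \lor q2), \lnot ((\lnot q3 \leftrightarrow q5) \to q5).
(((\lnot q4 \land \lnot q1) \leftrightarrow (q1 \leftrightarrow \lnot q2)) \land \lnot q2): α-rule — add ((\lnot q4 \land \lnot q1) \leftrightarrow (q1 \leftrightarrow \lnot q2)), \lnot q2.
\lnot ((\lnot q3 \leftrightarrow q5) \to q5): α-rule — add (\lnot q3 \leftrightarrow q5), \lnot q5.
(((\lnot q2 \lor \lnot q3) \lor q2) \to ((\lnot q3 \leftrightarrow q5) \to q5)): β-rule — branch into \lnot ((\lnot q2 \lor \lnot q3) \lor q2)  //  ((\lnot q3 \leftrightarrow q5) \to q5).
  branch 1 (add \lnot ((\lnot q2 \lor \lnot q3) \lor q2)):
    \lnot ((\lnot q2 \lor \lnot q3) \lor q2): α-rule — add \lnot (\lnot q2 \lor \lnot q3), \lnot q2.
    \lnot (\lnot q2 \lor \lnot q3): α-rule — add \lnot \lnot q2, \lnot \lnot q3.
    × closes — contains both q2 and \lnot q2.
  branch 2 (add ((\lnot q3 \leftrightarrow q5) \to q5)):
    ((\lnot q2 \lor \lnot q3) \lor q2): β-rule — branch into (\lnot q2 \lor \lnot q3)  //  q2.
      branch 2.1 (add (\lnot q2 \lor \lnot q3)):
        ((\lnot q4 \land \lnot q1) \leftrightarrow (q1 \leftrightarrow \lnot q2)): β-rule — branch into (\lnot q4 \land \lnot q1), (q1 \leftrightarrow \lnot q2)  //  \lnot (\lnot q4 \land \lnot q1), \lnot (q1 \leftrightarrow \lnot q2).
          branch 2.1.1 (add (\lnot q4 \land \lnot q1), (q1 \leftrightarrow \lnot q2)):
            (\lnot q4 \land \lnot q1): α-rule — add \lnot q4, \lnot q1.
            (\lnot q3 \leftrightarrow q5): β-rule — branch into \lnot q3, q5  //  \lnot \lnot q3, \lnot q5.
              branch 2.1.1.1 (add \lnot q3, q5):
                × closes — contains both q5 and \lnot q5.
              branch 2.1.1.2 (add \lnot \lnot q3, \lnot q5):
                ((\lnot q3 \leftrightarrow q5) \to q5): β-rule — branch into \lnot (\lnot q3 \leftrightarrow q5)  //  q5.
                  branch 2.1.1.2.1 (add \lnot (\lnot q3 \leftrightarrow q5)):
                    (\lnot q2 \lor \lnot q3): β-rule — branch into \lnot q2  //  \lnot q3.
                      branch 2.1.1.2.1.1 (add \lnot q2):
                        (q1 \leftrightarrow \lnot q2): β-rule — branch into q1, \lnot q2  //  \lnot q1, \lnot \lnot q2.
                          branch 2.1.1.2.1.1.1 (add q1, \lnot q2):
                            × closes — contains both q1 and \lnot q1.
                          branch 2.1.1.2.1.1.2 (add \lnot q1, \lnot \lnot q2):
                            × closes — contains both q2 and \lnot q2.
                      branch 2.1.1.2.1.2 (add \lnot q3):
                        × closes — contains both q3 and \lnot q3.
                  branch 2.1.1.2.2 (add q5):
                    × closes — contains both q5 and \lnot q5.
          branch 2.1.2 (add \lnot (\lnot q4 \land \lnot q1), \lnot (q1 \leftrightarrow \lnot q2)):
            (\lnot q3 \leftrightarrow q5): β-rule — branch into \lnot q3, q5  //  \lnot \lnot q3, \lnot q5.
              branch 2.1.2.1 (add \lnot q3, q5):
                × closes — contains both q5 and \lnot q5.
              branch 2.1.2.2 (add \lnot \lnot q3, \lnot q5):
                ((\lnot q3 \leftrightarrow q5) \to q5): β-rule — branch into \lnot (\lnot q3 \leftrightarrow q5)  //  q5.
                  branch 2.1.2.2.1 (add \lnot (\lnot q3 \leftrightarrow q5)):
                    (\lnot q2 \lor \lnot q3): β-rule — branch into \lnot q2  //  \lnot q3.
                      branch 2.1.2.2.1.1 (add \lnot q2):
                        \lnot (\lnot q4 \land \lnot q1): β-rule — branch into \lnot \lnot q4  //  \lnot \lnot q1.
                          branch 2.1.2.2.1.1.1 (add \lnot \lnot q4):
                            \lnot (q1 \leftrightarrow \lnot q2): β-rule — branch into q1, \lnot \lnot q2  //  \lnot q1, \lnot q2.
                              branch 2.1.2.2.1.1.1.1 (add q1, \lnot \lnot q2):
                                × closes — contains both q2 and \lnot q2.
                              branch 2.1.2.2.1.1.1.2 (add \lnot q1, \lnot q2):
                                \lnot (\lnot q3 \leftrightarrow q5): β-rule — branch into \lnot q3, \lnot q5  //  \lnot \lnot q3, q5.
                                  branch 2.1.2.2.1.1.1.2.1 (add \lnot q3, \lnot q5):
                                    × closes — contains both q3 and \lnot q3.
                                  branch 2.1.2.2.1.1.1.2.2 (add \lnot \lnot q3, q5):
                                    × closes — contains both q5 and \lnot q5.
                          branch 2.1.2.2.1.1.2 (add \lnot \lnot q1):
                            \lnot (q1 \leftrightarrow \lnot q2): β-rule — branch into q1, \lnot \lnot q2  //  \lnot q1, \lnot q2.
                              branch 2.1.2.2.1.1.2.1 (add q1, \lnot \lnot q2):
                                × closes — contains both q2 and \lnot q2.
                              branch 2.1.2.2.1.1.2.2 (add \lnot q1, \lnot q2):
                                × closes — contains both q1 and \lnot q1.
                      branch 2.1.2.2.1.2 (add \lnot q3):
                        × closes — contains both q3 and \lnot q3.
                  branch 2.1.2.2.2 (add q5):
                    × closes — contains both q5 and \lnot q5.
      branch 2.2 (add q2):
        × closes — contains both q2 and \lnot q2.
All 15 branches close.
Every branch closed; the formula is unsatisfiable.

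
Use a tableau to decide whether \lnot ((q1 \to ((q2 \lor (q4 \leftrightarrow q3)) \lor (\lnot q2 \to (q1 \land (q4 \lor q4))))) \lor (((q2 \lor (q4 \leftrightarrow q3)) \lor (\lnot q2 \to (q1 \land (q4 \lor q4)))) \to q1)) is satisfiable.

Initial set: {T \lnot ((q1 \to ((q2 \lor (q4 \leftrightarrow q3)) \lor (\lnot q2 \to (q1 \land (q4 \lor q4))))) \lor (((q2 \lor (q4 \leftrightarrow q3)) \lor (\lnot q2 \to (q1 \land (q4 \lor q4)))) \to q1))}.
T \lnot ((q1 \to ((q2 \lor (q4 \leftrightarrow q3)) \lor (\lnot q2 \to (q1 \land (q4 \lor q4))))) \lor (((q2 \lor (q4 \leftrightarrow q3)) \lor (\lnot q2 \to (q1 \land (q4 \lor q4)))) \to q1)): α-rule — add F (q1 \to ((q2 \lor (q4 \leftrightarrow q3)) \lor (\lnot q2 \to (q1 \land (q4 \lor q4))))), F (((q2 \lor (q4 \leftrightarrow q3)) \lor (\lnot q2 \to (q1 \land (q4 \lor q4)))) \to q1).
F (q1 \to ((q2 \lor (q4 \leftrightarrow q3)) \lor (\lnot q2 \to (q1 \land (q4 \lor q4))))): α-rule — add T q1, F ((q2 \lor (q4 \leftrightarrow q3)) \lor (\lnot q2 \to (q1 \land (q4 \lor q4)))).
F (((q2 \lor (q4 \leftrightarrow q3)) \lor (\lnot q2 \to (q1 \land (q4 \lor q4)))) \to q1): α-rule — add T ((q2 \lor (q4 \leftrightarrow q3)) \lor (\lnot q2 \to (q1 \land (q4 \lor q4)))), F q1.
× closes — contains both q1 and \lnot q1.
All 1 branch closes.
Every branch closed; the formula is unsatisfiable.

Unsatisfiable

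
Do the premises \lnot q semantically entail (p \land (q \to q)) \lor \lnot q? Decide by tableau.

Yes

Initial set: {\lnot q; \lnot ((p \land (q \to q)) \lor \lnot q)}.
\lnot ((p \land (q \to q)) \lor \lnot q): α-rule — add \lnot (p \land (q \to q)), \lnot \lnot q.
× closes — contains both q and \lnot q.
All 1 branch closes.
Every branch closed, so the premises entail the conclusion.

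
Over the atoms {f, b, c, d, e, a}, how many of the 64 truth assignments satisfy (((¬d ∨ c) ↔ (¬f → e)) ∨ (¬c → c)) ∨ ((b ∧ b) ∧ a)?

52

Initial set: {((((¬d ∨ c) ↔ (¬f → e)) ∨ (¬c → c)) ∨ ((b ∧ b) ∧ a))}.
((((¬d ∨ c) ↔ (¬f → e)) ∨ (¬c → c)) ∨ ((b ∧ b) ∧ a)): β-rule — branch into (((¬d ∨ c) ↔ (¬f → e)) ∨ (¬c → c))  //  ((b ∧ b) ∧ a).
  branch 1 (add (((¬d ∨ c) ↔ (¬f → e)) ∨ (¬c → c))):
    (((¬d ∨ c) ↔ (¬f → e)) ∨ (¬c → c)): β-rule — branch into ((¬d ∨ c) ↔ (¬f → e))  //  (¬c → c).
      branch 1.1 (add ((¬d ∨ c) ↔ (¬f → e))):
        ((¬d ∨ c) ↔ (¬f → e)): β-rule — branch into (¬d ∨ c), (¬f → e)  //  ¬(¬d ∨ c), ¬(¬f → e).
          branch 1.1.1 (add (¬d ∨ c), (¬f → e)):
            (¬d ∨ c): β-rule — branch into ¬d  //  c.
              branch 1.1.1.1 (add ¬d):
                (¬f → e): β-rule — branch into ¬¬f  //  e.
                  branch 1.1.1.1.1 (add ¬¬f):
                    ○ open, literals {d=F, f=T}.
                  branch 1.1.1.1.2 (add e):
                    ○ open, literals {d=F, e=T}.
              branch 1.1.1.2 (add c):
                (¬f → e): β-rule — branch into ¬¬f  //  e.
                  branch 1.1.1.2.1 (add ¬¬f):
                    ○ open, literals {c=T, f=T}.
                  branch 1.1.1.2.2 (add e):
                    ○ open, literals {c=T, e=T}.
          branch 1.1.2 (add ¬(¬d ∨ c), ¬(¬f → e)):
            ¬(¬d ∨ c): α-rule — add ¬¬d, ¬c.
            ¬(¬f → e): α-rule — add ¬f, ¬e.
            ○ open, literals {c=F, d=T, e=F, f=F}.
      branch 1.2 (add (¬c → c)):
        (¬c → c): β-rule — branch into ¬¬c  //  c.
          branch 1.2.1 (add ¬¬c):
            ○ open, literals {c=T}.
          branch 1.2.2 (add c):
            ○ open, literals {c=T}.
  branch 2 (add ((b ∧ b) ∧ a)):
    ((b ∧ b) ∧ a): α-rule — add (b ∧ b), a.
    (b ∧ b): α-rule — add b, b.
    ○ open, literals {a=T, b=T}.
0 branches closed, 8 open.
Each open branch fixes some atoms; the unmentioned ones are free. Counting distinct full assignments: branch {d=F, f=T} (b, c, e, a) contributes 16 new; branch {d=F, e=T} (f, b, c, a) contributes 8 new; branch {c=T, f=T} (b, d, e, a) contributes 8 new; branch {c=T, e=T} (f, b, d, a) contributes 4 new; branch {c=F, d=T, e=F, f=F} (b, a) contributes 4 new; branch {c=T} (f, b, d, e, a) contributes 8 new; branch {c=T} (f, b, d, e, a) contributes 0 new; branch {a=T, b=T} (f, c, d, e) contributes 4 new. Total: 52.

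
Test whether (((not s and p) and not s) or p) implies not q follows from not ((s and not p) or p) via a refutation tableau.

Initial set: {not ((s and not p) or p); not ((((not s and p) and not s) or p) implies not q)}.
not ((s and not p) or p): α-rule — add not (s and not p), not p.
not ((((not s and p) and not s) or p) implies not q): α-rule — add (((not s and p) and not s) or p), not not q.
not (s and not p): β-rule — branch into not s  //  not not p.
  branch 1 (add not s):
    (((not s and p) and not s) or p): β-rule — branch into ((not s and p) and not s)  //  p.
      branch 1.1 (add ((not s and p) and not s)):
        ((not s and p) and not s): α-rule — add (not s and p), not s.
        (not s and p): α-rule — add not s, p.
        × closes — contains both p and not p.
      branch 1.2 (add p):
        × closes — contains both p and not p.
  branch 2 (add not not p):
    × closes — contains both p and not p.
All 3 branches close.
Every branch closed, so the premises entail the conclusion.

Yes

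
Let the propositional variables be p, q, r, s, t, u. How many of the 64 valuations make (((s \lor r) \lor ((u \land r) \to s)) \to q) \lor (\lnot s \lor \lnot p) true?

Initial set: {T ((((s \lor r) \lor ((u \land r) \to s)) \to q) \lor (\lnot s \lor \lnot p))}.
T ((((s \lor r) \lor ((u \land r) \to s)) \to q) \lor (\lnot s \lor \lnot p)): β-rule — branch into T (((s \lor r) \lor ((u \land r) \to s)) \to q)  //  T (\lnot s \lor \lnot p).
  branch 1 (add T (((s \lor r) \lor ((u \land r) \to s)) \to q)):
    T (((s \lor r) \lor ((u \land r) \to s)) \to q): β-rule — branch into F ((s \lor r) \lor ((u \land r) \to s))  //  T q.
      branch 1.1 (add F ((s \lor r) \lor ((u \land r) \to s))):
        F ((s \lor r) \lor ((u \land r) \to s)): α-rule — add F (s \lor r), F ((u \land r) \to s).
        F (s \lor r): α-rule — add F s, F r.
        F ((u \land r) \to s): α-rule — add T (u \land r), F s.
        T (u \land r): α-rule — add T u, T r.
        × closes — contains both r and \lnot r.
      branch 1.2 (add T q):
        ○ open, literals {q=1}.
  branch 2 (add T (\lnot s \lor \lnot p)):
    T (\lnot s \lor \lnot p): β-rule — branch into T \lnot s  //  T \lnot p.
      branch 2.1 (add T \lnot s):
        ○ open, literals {s=0}.
      branch 2.2 (add T \lnot p):
        ○ open, literals {p=0}.
1 branch closed, 3 open.
Each open branch fixes some atoms; the unmentioned ones are free. Counting distinct full assignments: branch {q=1} (p, r, s, t, u) contributes 32 new; branch {s=0} (p, q, r, t, u) contributes 16 new; branch {p=0} (q, r, s, t, u) contributes 8 new. Total: 56.

56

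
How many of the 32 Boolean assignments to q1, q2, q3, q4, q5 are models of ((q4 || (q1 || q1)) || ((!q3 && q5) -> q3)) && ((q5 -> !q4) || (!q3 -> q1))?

28

Initial set: {(((q4 || (q1 || q1)) || ((!q3 && q5) -> q3)) && ((q5 -> !q4) || (!q3 -> q1)))}.
(((q4 || (q1 || q1)) || ((!q3 && q5) -> q3)) && ((q5 -> !q4) || (!q3 -> q1))): α-rule — add ((q4 || (q1 || q1)) || ((!q3 && q5) -> q3)), ((q5 -> !q4) || (!q3 -> q1)).
((q4 || (q1 || q1)) || ((!q3 && q5) -> q3)): β-rule — branch into (q4 || (q1 || q1))  //  ((!q3 && q5) -> q3).
  branch 1 (add (q4 || (q1 || q1))):
    ((q5 -> !q4) || (!q3 -> q1)): β-rule — branch into (q5 -> !q4)  //  (!q3 -> q1).
      branch 1.1 (add (q5 -> !q4)):
        (q4 || (q1 || q1)): β-rule — branch into q4  //  (q1 || q1).
          branch 1.1.1 (add q4):
            (q5 -> !q4): β-rule — branch into !q5  //  !q4.
              branch 1.1.1.1 (add !q5):
                ○ open, literals {q4=true, q5=false}.
              branch 1.1.1.2 (add !q4):
                × closes — contains both q4 and !q4.
          branch 1.1.2 (add (q1 || q1)):
            (q5 -> !q4): β-rule — branch into !q5  //  !q4.
              branch 1.1.2.1 (add !q5):
                (q1 || q1): β-rule — branch into q1  //  q1.
                  branch 1.1.2.1.1 (add q1):
                    ○ open, literals {q1=true, q5=false}.
                  branch 1.1.2.1.2 (add q1):
                    ○ open, literals {q1=true, q5=false}.
              branch 1.1.2.2 (add !q4):
                (q1 || q1): β-rule — branch into q1  //  q1.
                  branch 1.1.2.2.1 (add q1):
                    ○ open, literals {q1=true, q4=false}.
                  branch 1.1.2.2.2 (add q1):
                    ○ open, literals {q1=true, q4=false}.
      branch 1.2 (add (!q3 -> q1)):
        (q4 || (q1 || q1)): β-rule — branch into q4  //  (q1 || q1).
          branch 1.2.1 (add q4):
            (!q3 -> q1): β-rule — branch into !!q3  //  q1.
              branch 1.2.1.1 (add !!q3):
                ○ open, literals {q3=true, q4=true}.
              branch 1.2.1.2 (add q1):
                ○ open, literals {q1=true, q4=true}.
          branch 1.2.2 (add (q1 || q1)):
            (!q3 -> q1): β-rule — branch into !!q3  //  q1.
              branch 1.2.2.1 (add !!q3):
                (q1 || q1): β-rule — branch into q1  //  q1.
                  branch 1.2.2.1.1 (add q1):
                    ○ open, literals {q1=true, q3=true}.
                  branch 1.2.2.1.2 (add q1):
                    ○ open, literals {q1=true, q3=true}.
              branch 1.2.2.2 (add q1):
                (q1 || q1): β-rule — branch into q1  //  q1.
                  branch 1.2.2.2.1 (add q1):
                    ○ open, literals {q1=true}.
                  branch 1.2.2.2.2 (add q1):
                    ○ open, literals {q1=true}.
  branch 2 (add ((!q3 && q5) -> q3)):
    ((q5 -> !q4) || (!q3 -> q1)): β-rule — branch into (q5 -> !q4)  //  (!q3 -> q1).
      branch 2.1 (add (q5 -> !q4)):
        ((!q3 && q5) -> q3): β-rule — branch into !(!q3 && q5)  //  q3.
          branch 2.1.1 (add !(!q3 && q5)):
            (q5 -> !q4): β-rule — branch into !q5  //  !q4.
              branch 2.1.1.1 (add !q5):
                !(!q3 && q5): β-rule — branch into !!q3  //  !q5.
                  branch 2.1.1.1.1 (add !!q3):
                    ○ open, literals {q3=true, q5=false}.
                  branch 2.1.1.1.2 (add !q5):
                    ○ open, literals {q5=false}.
              branch 2.1.1.2 (add !q4):
                !(!q3 && q5): β-rule — branch into !!q3  //  !q5.
                  branch 2.1.1.2.1 (add !!q3):
                    ○ open, literals {q3=true, q4=false}.
                  branch 2.1.1.2.2 (add !q5):
                    ○ open, literals {q4=false, q5=false}.
          branch 2.1.2 (add q3):
            (q5 -> !q4): β-rule — branch into !q5  //  !q4.
              branch 2.1.2.1 (add !q5):
                ○ open, literals {q3=true, q5=false}.
              branch 2.1.2.2 (add !q4):
                ○ open, literals {q3=true, q4=false}.
      branch 2.2 (add (!q3 -> q1)):
        ((!q3 && q5) -> q3): β-rule — branch into !(!q3 && q5)  //  q3.
          branch 2.2.1 (add !(!q3 && q5)):
            (!q3 -> q1): β-rule — branch into !!q3  //  q1.
              branch 2.2.1.1 (add !!q3):
                !(!q3 && q5): β-rule — branch into !!q3  //  !q5.
                  branch 2.2.1.1.1 (add !!q3):
                    ○ open, literals {q3=true}.
                  branch 2.2.1.1.2 (add !q5):
                    ○ open, literals {q3=true, q5=false}.
              branch 2.2.1.2 (add q1):
                !(!q3 && q5): β-rule — branch into !!q3  //  !q5.
                  branch 2.2.1.2.1 (add !!q3):
                    ○ open, literals {q1=true, q3=true}.
                  branch 2.2.1.2.2 (add !q5):
                    ○ open, literals {q1=true, q5=false}.
          branch 2.2.2 (add q3):
            (!q3 -> q1): β-rule — branch into !!q3  //  q1.
              branch 2.2.2.1 (add !!q3):
                ○ open, literals {q3=true}.
              branch 2.2.2.2 (add q1):
                ○ open, literals {q1=true, q3=true}.
1 branch closed, 23 open.
Each open branch fixes some atoms; the unmentioned ones are free. Counting distinct full assignments: branch {q4=true, q5=false} (q1, q2, q3) contributes 8 new; branch {q1=true, q5=false} (q2, q3, q4) contributes 4 new; branch {q1=true, q5=false} (q2, q3, q4) contributes 0 new; branch {q1=true, q4=false} (q2, q3, q5) contributes 4 new; branch {q1=true, q4=false} (q2, q3, q5) contributes 0 new; branch {q3=true, q4=true} (q1, q2, q5) contributes 4 new; branch {q1=true, q4=true} (q2, q3, q5) contributes 2 new; branch {q1=true, q3=true} (q2, q4, q5) contributes 0 new; branch {q1=true, q3=true} (q2, q4, q5) contributes 0 new; branch {q1=true} (q2, q3, q4, q5) contributes 0 new; branch {q1=true} (q2, q3, q4, q5) contributes 0 new; branch {q3=true, q5=false} (q1, q2, q4) contributes 2 new; branch {q5=false} (q1, q2, q3, q4) contributes 2 new; branch {q3=true, q4=false} (q1, q2, q5) contributes 2 new; branch {q4=false, q5=false} (q1, q2, q3) contributes 0 new; branch {q3=true, q5=false} (q1, q2, q4) contributes 0 new; branch {q3=true, q4=false} (q1, q2, q5) contributes 0 new; branch {q3=true} (q1, q2, q4, q5) contributes 0 new; branch {q3=true, q5=false} (q1, q2, q4) contributes 0 new; branch {q1=true, q3=true} (q2, q4, q5) contributes 0 new; branch {q1=true, q5=false} (q2, q3, q4) contributes 0 new; branch {q3=true} (q1, q2, q4, q5) contributes 0 new; branch {q1=true, q3=true} (q2, q4, q5) contributes 0 new. Total: 28.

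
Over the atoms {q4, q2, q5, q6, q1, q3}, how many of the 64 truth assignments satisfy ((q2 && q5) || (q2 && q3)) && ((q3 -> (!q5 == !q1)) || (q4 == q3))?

Initial set: {(((q2 && q5) || (q2 && q3)) && ((q3 -> (!q5 == !q1)) || (q4 == q3)))}.
(((q2 && q5) || (q2 && q3)) && ((q3 -> (!q5 == !q1)) || (q4 == q3))): α-rule — add ((q2 && q5) || (q2 && q3)), ((q3 -> (!q5 == !q1)) || (q4 == q3)).
((q2 && q5) || (q2 && q3)): β-rule — branch into (q2 && q5)  //  (q2 && q3).
  branch 1 (add (q2 && q5)):
    (q2 && q5): α-rule — add q2, q5.
    ((q3 -> (!q5 == !q1)) || (q4 == q3)): β-rule — branch into (q3 -> (!q5 == !q1))  //  (q4 == q3).
      branch 1.1 (add (q3 -> (!q5 == !q1))):
        (q3 -> (!q5 == !q1)): β-rule — branch into !q3  //  (!q5 == !q1).
          branch 1.1.1 (add !q3):
            ○ open, literals {q2=1, q3=0, q5=1}.
          branch 1.1.2 (add (!q5 == !q1)):
            (!q5 == !q1): β-rule — branch into !q5, !q1  //  !!q5, !!q1.
              branch 1.1.2.1 (add !q5, !q1):
                × closes — contains both q5 and !q5.
              branch 1.1.2.2 (add !!q5, !!q1):
                ○ open, literals {q1=1, q2=1, q5=1}.
      branch 1.2 (add (q4 == q3)):
        (q4 == q3): β-rule — branch into q4, q3  //  !q4, !q3.
          branch 1.2.1 (add q4, q3):
            ○ open, literals {q2=1, q3=1, q4=1, q5=1}.
          branch 1.2.2 (add !q4, !q3):
            ○ open, literals {q2=1, q3=0, q4=0, q5=1}.
  branch 2 (add (q2 && q3)):
    (q2 && q3): α-rule — add q2, q3.
    ((q3 -> (!q5 == !q1)) || (q4 == q3)): β-rule — branch into (q3 -> (!q5 == !q1))  //  (q4 == q3).
      branch 2.1 (add (q3 -> (!q5 == !q1))):
        (q3 -> (!q5 == !q1)): β-rule — branch into !q3  //  (!q5 == !q1).
          branch 2.1.1 (add !q3):
            × closes — contains both q3 and !q3.
          branch 2.1.2 (add (!q5 == !q1)):
            (!q5 == !q1): β-rule — branch into !q5, !q1  //  !!q5, !!q1.
              branch 2.1.2.1 (add !q5, !q1):
                ○ open, literals {q1=0, q2=1, q3=1, q5=0}.
              branch 2.1.2.2 (add !!q5, !!q1):
                ○ open, literals {q1=1, q2=1, q3=1, q5=1}.
      branch 2.2 (add (q4 == q3)):
        (q4 == q3): β-rule — branch into q4, q3  //  !q4, !q3.
          branch 2.2.1 (add q4, q3):
            ○ open, literals {q2=1, q3=1, q4=1}.
          branch 2.2.2 (add !q4, !q3):
            × closes — contains both q3 and !q3.
3 branches closed, 7 open.
Each open branch fixes some atoms; the unmentioned ones are free. Counting distinct full assignments: branch {q2=1, q3=0, q5=1} (q4, q6, q1) contributes 8 new; branch {q1=1, q2=1, q5=1} (q4, q6, q3) contributes 4 new; branch {q2=1, q3=1, q4=1, q5=1} (q6, q1) contributes 2 new; branch {q2=1, q3=0, q4=0, q5=1} (q6, q1) contributes 0 new; branch {q1=0, q2=1, q3=1, q5=0} (q4, q6) contributes 4 new; branch {q1=1, q2=1, q3=1, q5=1} (q4, q6) contributes 0 new; branch {q2=1, q3=1, q4=1} (q5, q6, q1) contributes 2 new. Total: 20.

20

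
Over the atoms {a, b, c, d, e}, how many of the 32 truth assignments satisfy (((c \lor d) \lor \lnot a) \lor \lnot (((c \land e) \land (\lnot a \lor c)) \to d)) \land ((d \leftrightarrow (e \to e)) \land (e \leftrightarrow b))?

Initial set: {((((c \lor d) \lor \lnot a) \lor \lnot (((c \land e) \land (\lnot a \lor c)) \to d)) \land ((d \leftrightarrow (e \to e)) \land (e \leftrightarrow b)))}.
((((c \lor d) \lor \lnot a) \lor \lnot (((c \land e) \land (\lnot a \lor c)) \to d)) \land ((d \leftrightarrow (e \to e)) \land (e \leftrightarrow b))): α-rule — add (((c \lor d) \lor \lnot a) \lor \lnot (((c \land e) \land (\lnot a \lor c)) \to d)), ((d \leftrightarrow (e \to e)) \land (e \leftrightarrow b)).
((d \leftrightarrow (e \to e)) \land (e \leftrightarrow b)): α-rule — add (d \leftrightarrow (e \to e)), (e \leftrightarrow b).
(((c \lor d) \lor \lnot a) \lor \lnot (((c \land e) \land (\lnot a \lor c)) \to d)): β-rule — branch into ((c \lor d) \lor \lnot a)  //  \lnot (((c \land e) \land (\lnot a \lor c)) \to d).
  branch 1 (add ((c \lor d) \lor \lnot a)):
    (d \leftrightarrow (e \to e)): β-rule — branch into d, (e \to e)  //  \lnot d, \lnot (e \to e).
      branch 1.1 (add d, (e \to e)):
        (e \leftrightarrow b): β-rule — branch into e, b  //  \lnot e, \lnot b.
          branch 1.1.1 (add e, b):
            ((c \lor d) \lor \lnot a): β-rule — branch into (c \lor d)  //  \lnot a.
              branch 1.1.1.1 (add (c \lor d)):
                (e \to e): β-rule — branch into \lnot e  //  e.
                  branch 1.1.1.1.1 (add \lnot e):
                    × closes — contains both e and \lnot e.
                  branch 1.1.1.1.2 (add e):
                    (c \lor d): β-rule — branch into c  //  d.
                      branch 1.1.1.1.2.1 (add c):
                        ○ open, literals {b=T, c=T, d=T, e=T}.
                      branch 1.1.1.1.2.2 (add d):
                        ○ open, literals {b=T, d=T, e=T}.
              branch 1.1.1.2 (add \lnot a):
                (e \to e): β-rule — branch into \lnot e  //  e.
                  branch 1.1.1.2.1 (add \lnot e):
                    × closes — contains both e and \lnot e.
                  branch 1.1.1.2.2 (add e):
                    ○ open, literals {a=F, b=T, d=T, e=T}.
          branch 1.1.2 (add \lnot e, \lnot b):
            ((c \lor d) \lor \lnot a): β-rule — branch into (c \lor d)  //  \lnot a.
              branch 1.1.2.1 (add (c \lor d)):
                (e \to e): β-rule — branch into \lnot e  //  e.
                  branch 1.1.2.1.1 (add \lnot e):
                    (c \lor d): β-rule — branch into c  //  d.
                      branch 1.1.2.1.1.1 (add c):
                        ○ open, literals {b=F, c=T, d=T, e=F}.
                      branch 1.1.2.1.1.2 (add d):
                        ○ open, literals {b=F, d=T, e=F}.
                  branch 1.1.2.1.2 (add e):
                    × closes — contains both e and \lnot e.
              branch 1.1.2.2 (add \lnot a):
                (e \to e): β-rule — branch into \lnot e  //  e.
                  branch 1.1.2.2.1 (add \lnot e):
                    ○ open, literals {a=F, b=F, d=T, e=F}.
                  branch 1.1.2.2.2 (add e):
                    × closes — contains both e and \lnot e.
      branch 1.2 (add \lnot d, \lnot (e \to e)):
        \lnot (e \to e): α-rule — add e, \lnot e.
        × closes — contains both e and \lnot e.
  branch 2 (add \lnot (((c \land e) \land (\lnot a \lor c)) \to d)):
    \lnot (((c \land e) \land (\lnot a \lor c)) \to d): α-rule — add ((c \land e) \land (\lnot a \lor c)), \lnot d.
    ((c \land e) \land (\lnot a \lor c)): α-rule — add (c \land e), (\lnot a \lor c).
    (c \land e): α-rule — add c, e.
    (d \leftrightarrow (e \to e)): β-rule — branch into d, (e \to e)  //  \lnot d, \lnot (e \to e).
      branch 2.1 (add d, (e \to e)):
        × closes — contains both d and \lnot d.
      branch 2.2 (add \lnot d, \lnot (e \to e)):
        \lnot (e \to e): α-rule — add e, \lnot e.
        × closes — contains both e and \lnot e.
7 branches closed, 6 open.
Each open branch fixes some atoms; the unmentioned ones are free. Counting distinct full assignments: branch {b=T, c=T, d=T, e=T} (a) contributes 2 new; branch {b=T, d=T, e=T} (a, c) contributes 2 new; branch {a=F, b=T, d=T, e=T} (c) contributes 0 new; branch {b=F, c=T, d=T, e=F} (a) contributes 2 new; branch {b=F, d=T, e=F} (a, c) contributes 2 new; branch {a=F, b=F, d=T, e=F} (c) contributes 0 new. Total: 8.

8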